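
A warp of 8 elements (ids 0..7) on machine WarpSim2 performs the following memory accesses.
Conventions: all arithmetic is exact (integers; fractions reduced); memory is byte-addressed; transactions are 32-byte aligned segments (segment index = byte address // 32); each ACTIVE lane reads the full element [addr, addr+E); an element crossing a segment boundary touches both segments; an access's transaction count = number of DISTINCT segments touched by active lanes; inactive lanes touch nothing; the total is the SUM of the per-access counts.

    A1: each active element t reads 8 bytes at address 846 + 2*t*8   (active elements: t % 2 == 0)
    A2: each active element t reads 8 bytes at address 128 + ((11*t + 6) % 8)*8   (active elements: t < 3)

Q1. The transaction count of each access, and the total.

A1: 4 transactions
A2: 2 transactions

Answer: 4,2; total 6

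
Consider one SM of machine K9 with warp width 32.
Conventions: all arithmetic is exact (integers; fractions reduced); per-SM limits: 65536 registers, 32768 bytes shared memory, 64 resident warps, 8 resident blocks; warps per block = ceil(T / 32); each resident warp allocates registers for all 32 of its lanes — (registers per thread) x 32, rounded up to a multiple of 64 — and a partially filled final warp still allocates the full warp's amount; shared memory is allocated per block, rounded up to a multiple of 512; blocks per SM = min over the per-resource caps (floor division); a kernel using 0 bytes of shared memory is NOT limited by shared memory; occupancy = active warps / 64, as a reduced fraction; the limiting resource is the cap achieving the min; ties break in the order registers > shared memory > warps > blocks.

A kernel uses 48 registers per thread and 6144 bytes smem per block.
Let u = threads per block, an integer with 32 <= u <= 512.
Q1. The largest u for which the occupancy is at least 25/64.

Answer: u = 512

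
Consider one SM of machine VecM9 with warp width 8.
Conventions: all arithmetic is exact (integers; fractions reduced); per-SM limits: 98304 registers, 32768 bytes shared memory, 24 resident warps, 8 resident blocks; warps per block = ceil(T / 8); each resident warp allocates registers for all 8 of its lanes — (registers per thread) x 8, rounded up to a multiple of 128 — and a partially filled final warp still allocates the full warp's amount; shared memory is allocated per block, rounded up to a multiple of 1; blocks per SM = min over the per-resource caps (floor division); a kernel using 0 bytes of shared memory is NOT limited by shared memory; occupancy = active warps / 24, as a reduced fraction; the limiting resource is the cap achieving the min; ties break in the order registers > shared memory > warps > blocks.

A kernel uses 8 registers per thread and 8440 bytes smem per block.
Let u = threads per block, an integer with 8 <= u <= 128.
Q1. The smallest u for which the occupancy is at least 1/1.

Answer: u = 57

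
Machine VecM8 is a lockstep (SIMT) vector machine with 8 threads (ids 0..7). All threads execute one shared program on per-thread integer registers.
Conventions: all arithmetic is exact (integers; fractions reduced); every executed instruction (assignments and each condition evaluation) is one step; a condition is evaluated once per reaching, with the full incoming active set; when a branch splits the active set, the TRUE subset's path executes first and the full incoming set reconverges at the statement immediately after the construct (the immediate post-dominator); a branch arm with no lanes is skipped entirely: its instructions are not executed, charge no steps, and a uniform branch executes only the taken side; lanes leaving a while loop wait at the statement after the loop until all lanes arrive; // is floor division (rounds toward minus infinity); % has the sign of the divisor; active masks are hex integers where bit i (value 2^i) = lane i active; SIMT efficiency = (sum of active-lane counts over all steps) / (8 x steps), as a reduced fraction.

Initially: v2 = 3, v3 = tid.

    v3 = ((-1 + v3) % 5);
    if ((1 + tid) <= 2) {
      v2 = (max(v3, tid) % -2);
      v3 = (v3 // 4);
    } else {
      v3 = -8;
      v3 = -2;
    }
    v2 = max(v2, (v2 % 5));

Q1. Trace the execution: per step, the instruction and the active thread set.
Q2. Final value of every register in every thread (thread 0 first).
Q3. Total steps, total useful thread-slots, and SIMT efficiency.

step 0: v3 <- ((-1 + v3) % 5)        0xff
step 1: eval ((1 + tid) <= 2)        0xff
step 2: v2 <- (max(v3, tid) % -2)    0x03
step 3: v3 <- (v3 // 4)              0x03
step 4: v3 <- -8                     0xfc
step 5: v3 <- -2                     0xfc
step 6: v2 <- max(v2, (v2 % 5))      0xff

Answer: 7 steps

v2: 0,4,3,3,3,3,3,3
v3: 1,0,-2,-2,-2,-2,-2,-2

steps = 7; useful = 40; efficiency = 40/56 = 5/7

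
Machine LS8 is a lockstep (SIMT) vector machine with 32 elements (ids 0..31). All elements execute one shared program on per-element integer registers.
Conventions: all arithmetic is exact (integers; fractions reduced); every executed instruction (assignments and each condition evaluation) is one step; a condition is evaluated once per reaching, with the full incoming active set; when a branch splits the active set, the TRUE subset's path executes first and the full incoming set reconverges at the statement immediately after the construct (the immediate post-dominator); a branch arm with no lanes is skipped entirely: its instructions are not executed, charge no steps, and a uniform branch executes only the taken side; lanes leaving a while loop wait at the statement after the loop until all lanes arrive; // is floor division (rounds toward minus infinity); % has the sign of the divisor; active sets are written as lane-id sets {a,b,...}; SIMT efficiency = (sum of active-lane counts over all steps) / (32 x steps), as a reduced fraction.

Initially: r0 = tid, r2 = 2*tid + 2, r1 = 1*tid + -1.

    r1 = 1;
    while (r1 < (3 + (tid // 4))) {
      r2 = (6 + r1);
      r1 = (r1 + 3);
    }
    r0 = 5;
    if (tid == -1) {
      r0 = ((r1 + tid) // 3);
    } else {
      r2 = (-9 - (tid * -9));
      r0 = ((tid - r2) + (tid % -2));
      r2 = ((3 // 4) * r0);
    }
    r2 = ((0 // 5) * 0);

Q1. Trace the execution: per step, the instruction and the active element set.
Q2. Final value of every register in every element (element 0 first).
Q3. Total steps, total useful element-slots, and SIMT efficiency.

step 0: r1 <- 1                      {0,1,2,3,4,5,6,7,8,9,10,11,12,13,14,15,16,17,18,19,20,21,22,23,24,25,26,27,28,29,30,31}
step 1: eval (r1 < (3 + (tid // 4))) {0,1,2,3,4,5,6,7,8,9,10,11,12,13,14,15,16,17,18,19,20,21,22,23,24,25,26,27,28,29,30,31}
step 2: r2 <- (6 + r1)               {0,1,2,3,4,5,6,7,8,9,10,11,12,13,14,15,16,17,18,19,20,21,22,23,24,25,26,27,28,29,30,31}
step 3: r1 <- (r1 + 3)               {0,1,2,3,4,5,6,7,8,9,10,11,12,13,14,15,16,17,18,19,20,21,22,23,24,25,26,27,28,29,30,31}
step 4: eval (r1 < (3 + (tid // 4))) {0,1,2,3,4,5,6,7,8,9,10,11,12,13,14,15,16,17,18,19,20,21,22,23,24,25,26,27,28,29,30,31}
step 5: r2 <- (6 + r1)               {8,9,10,11,12,13,14,15,16,17,18,19,20,21,22,23,24,25,26,27,28,29,30,31}
step 6: r1 <- (r1 + 3)               {8,9,10,11,12,13,14,15,16,17,18,19,20,21,22,23,24,25,26,27,28,29,30,31}
step 7: eval (r1 < (3 + (tid // 4))) {8,9,10,11,12,13,14,15,16,17,18,19,20,21,22,23,24,25,26,27,28,29,30,31}
step 8: r2 <- (6 + r1)               {20,21,22,23,24,25,26,27,28,29,30,31}
step 9: r1 <- (r1 + 3)               {20,21,22,23,24,25,26,27,28,29,30,31}
step 10: eval (r1 < (3 + (tid // 4))) {20,21,22,23,24,25,26,27,28,29,30,31}
step 11: r0 <- 5                      {0,1,2,3,4,5,6,7,8,9,10,11,12,13,14,15,16,17,18,19,20,21,22,23,24,25,26,27,28,29,30,31}
step 12: eval (tid == -1)             {0,1,2,3,4,5,6,7,8,9,10,11,12,13,14,15,16,17,18,19,20,21,22,23,24,25,26,27,28,29,30,31}
step 13: r2 <- (-9 - (tid * -9))      {0,1,2,3,4,5,6,7,8,9,10,11,12,13,14,15,16,17,18,19,20,21,22,23,24,25,26,27,28,29,30,31}
step 14: r0 <- ((tid - r2) + (tid % -2)) {0,1,2,3,4,5,6,7,8,9,10,11,12,13,14,15,16,17,18,19,20,21,22,23,24,25,26,27,28,29,30,31}
step 15: r2 <- ((3 // 4) * r0)        {0,1,2,3,4,5,6,7,8,9,10,11,12,13,14,15,16,17,18,19,20,21,22,23,24,25,26,27,28,29,30,31}
step 16: r2 <- ((0 // 5) * 0)         {0,1,2,3,4,5,6,7,8,9,10,11,12,13,14,15,16,17,18,19,20,21,22,23,24,25,26,27,28,29,30,31}

Answer: 17 steps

r0: 9,0,-7,-16,-23,-32,-39,-48,-55,-64,-71,-80,-87,-96,-103,-112,-119,-128,-135,-144,-151,-160,-167,-176,-183,-192,-199,-208,-215,-224,-231,-240
r2: 0,0,0,0,0,0,0,0,0,0,0,0,0,0,0,0,0,0,0,0,0,0,0,0,0,0,0,0,0,0,0,0
r1: 4,4,4,4,4,4,4,4,7,7,7,7,7,7,7,7,7,7,7,7,10,10,10,10,10,10,10,10,10,10,10,10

steps = 17; useful = 460; efficiency = 460/544 = 115/136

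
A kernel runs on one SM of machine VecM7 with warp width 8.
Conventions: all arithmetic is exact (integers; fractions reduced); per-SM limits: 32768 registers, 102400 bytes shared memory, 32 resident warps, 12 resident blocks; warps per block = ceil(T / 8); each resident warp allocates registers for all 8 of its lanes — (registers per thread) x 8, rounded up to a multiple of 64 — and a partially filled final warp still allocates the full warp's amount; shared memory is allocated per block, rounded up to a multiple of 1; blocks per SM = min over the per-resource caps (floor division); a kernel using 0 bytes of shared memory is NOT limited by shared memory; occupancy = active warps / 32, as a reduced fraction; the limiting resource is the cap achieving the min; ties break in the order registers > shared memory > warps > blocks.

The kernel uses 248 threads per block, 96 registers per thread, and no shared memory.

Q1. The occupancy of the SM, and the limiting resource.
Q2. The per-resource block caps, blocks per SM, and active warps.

Answer: occupancy 31/32, limited by registers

registers: 1 block
shared memory: no limit (kernel uses none)
warps: 1 block
blocks: 12 blocks

Answer: 1 block, 31 active warps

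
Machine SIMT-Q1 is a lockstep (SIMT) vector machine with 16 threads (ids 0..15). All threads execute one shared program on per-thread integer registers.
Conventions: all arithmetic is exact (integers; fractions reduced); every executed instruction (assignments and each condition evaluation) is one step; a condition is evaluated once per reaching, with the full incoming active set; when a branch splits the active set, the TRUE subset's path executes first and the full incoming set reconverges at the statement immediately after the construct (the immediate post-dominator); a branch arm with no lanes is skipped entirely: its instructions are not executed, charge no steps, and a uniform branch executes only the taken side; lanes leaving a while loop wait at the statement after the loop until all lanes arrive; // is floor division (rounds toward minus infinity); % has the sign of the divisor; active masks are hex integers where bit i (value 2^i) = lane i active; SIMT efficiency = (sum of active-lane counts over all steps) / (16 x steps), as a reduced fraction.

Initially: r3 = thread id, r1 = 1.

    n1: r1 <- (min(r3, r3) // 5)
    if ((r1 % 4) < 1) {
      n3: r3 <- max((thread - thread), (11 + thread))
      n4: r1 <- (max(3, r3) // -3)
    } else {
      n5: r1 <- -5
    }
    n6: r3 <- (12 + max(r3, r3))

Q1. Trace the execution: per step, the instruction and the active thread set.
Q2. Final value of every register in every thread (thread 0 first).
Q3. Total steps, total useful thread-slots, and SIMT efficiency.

step 0: r1 <- (min(r3, r3) // 5)     0xffff
step 1: eval ((r1 % 4) < 1)          0xffff
step 2: r3 <- max((thread - thread), (11 + thread)) 0x001f
step 3: r1 <- (max(3, r3) // -3)     0x001f
step 4: r1 <- -5                     0xffe0
step 5: r3 <- (12 + max(r3, r3))     0xffff

Answer: 6 steps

r3: 23,24,25,26,27,17,18,19,20,21,22,23,24,25,26,27
r1: -4,-4,-5,-5,-5,-5,-5,-5,-5,-5,-5,-5,-5,-5,-5,-5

steps = 6; useful = 69; efficiency = 69/96 = 23/32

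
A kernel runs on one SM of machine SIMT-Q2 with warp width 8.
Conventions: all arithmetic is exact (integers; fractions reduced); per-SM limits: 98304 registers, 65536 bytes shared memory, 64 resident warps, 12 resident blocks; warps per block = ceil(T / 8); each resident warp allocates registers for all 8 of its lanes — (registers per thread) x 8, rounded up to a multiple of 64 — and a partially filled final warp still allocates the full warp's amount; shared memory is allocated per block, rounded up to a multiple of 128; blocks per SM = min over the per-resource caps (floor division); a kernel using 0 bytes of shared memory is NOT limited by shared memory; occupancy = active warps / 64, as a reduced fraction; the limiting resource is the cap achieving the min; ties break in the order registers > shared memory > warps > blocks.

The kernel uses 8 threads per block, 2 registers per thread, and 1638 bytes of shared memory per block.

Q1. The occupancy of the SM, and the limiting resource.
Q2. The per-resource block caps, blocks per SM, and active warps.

Answer: occupancy 3/16, limited by blocks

registers: 1536 blocks
shared memory: 39 blocks
warps: 64 blocks
blocks: 12 blocks

Answer: 12 blocks, 12 active warps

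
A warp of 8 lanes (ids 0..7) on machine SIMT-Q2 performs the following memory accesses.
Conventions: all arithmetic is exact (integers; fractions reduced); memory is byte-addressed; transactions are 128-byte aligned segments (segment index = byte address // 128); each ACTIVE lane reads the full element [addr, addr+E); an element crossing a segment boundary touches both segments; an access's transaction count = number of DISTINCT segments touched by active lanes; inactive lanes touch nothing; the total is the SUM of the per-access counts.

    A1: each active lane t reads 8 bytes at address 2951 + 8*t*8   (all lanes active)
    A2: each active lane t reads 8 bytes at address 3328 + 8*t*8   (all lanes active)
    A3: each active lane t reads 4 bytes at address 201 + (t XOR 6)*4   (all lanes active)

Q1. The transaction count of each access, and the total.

A1: 4 transactions
A2: 4 transactions
A3: 1 transaction

Answer: 4,4,1; total 9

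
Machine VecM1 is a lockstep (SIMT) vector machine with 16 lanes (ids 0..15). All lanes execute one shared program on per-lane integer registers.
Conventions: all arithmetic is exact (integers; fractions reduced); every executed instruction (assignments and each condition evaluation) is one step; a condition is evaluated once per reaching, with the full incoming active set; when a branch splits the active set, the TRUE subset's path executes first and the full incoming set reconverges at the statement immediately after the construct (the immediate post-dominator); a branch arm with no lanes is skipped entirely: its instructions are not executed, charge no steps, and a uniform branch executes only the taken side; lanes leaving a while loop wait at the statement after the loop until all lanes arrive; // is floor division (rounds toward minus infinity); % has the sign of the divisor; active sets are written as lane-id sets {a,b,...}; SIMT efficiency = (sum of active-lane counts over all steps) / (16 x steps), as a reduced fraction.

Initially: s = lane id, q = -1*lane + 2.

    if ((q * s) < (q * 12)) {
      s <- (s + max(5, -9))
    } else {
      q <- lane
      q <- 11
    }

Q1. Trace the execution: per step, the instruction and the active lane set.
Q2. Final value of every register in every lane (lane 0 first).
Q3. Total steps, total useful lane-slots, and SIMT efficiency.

step 0: eval ((q * s) < (q * 12))    {0,1,2,3,4,5,6,7,8,9,10,11,12,13,14,15}
step 1: s <- (s + max(5, -9))        {0,1,13,14,15}
step 2: q <- lane                    {2,3,4,5,6,7,8,9,10,11,12}
step 3: q <- 11                      {2,3,4,5,6,7,8,9,10,11,12}

Answer: 4 steps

s: 5,6,2,3,4,5,6,7,8,9,10,11,12,18,19,20
q: 2,1,11,11,11,11,11,11,11,11,11,11,11,-11,-12,-13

steps = 4; useful = 43; efficiency = 43/64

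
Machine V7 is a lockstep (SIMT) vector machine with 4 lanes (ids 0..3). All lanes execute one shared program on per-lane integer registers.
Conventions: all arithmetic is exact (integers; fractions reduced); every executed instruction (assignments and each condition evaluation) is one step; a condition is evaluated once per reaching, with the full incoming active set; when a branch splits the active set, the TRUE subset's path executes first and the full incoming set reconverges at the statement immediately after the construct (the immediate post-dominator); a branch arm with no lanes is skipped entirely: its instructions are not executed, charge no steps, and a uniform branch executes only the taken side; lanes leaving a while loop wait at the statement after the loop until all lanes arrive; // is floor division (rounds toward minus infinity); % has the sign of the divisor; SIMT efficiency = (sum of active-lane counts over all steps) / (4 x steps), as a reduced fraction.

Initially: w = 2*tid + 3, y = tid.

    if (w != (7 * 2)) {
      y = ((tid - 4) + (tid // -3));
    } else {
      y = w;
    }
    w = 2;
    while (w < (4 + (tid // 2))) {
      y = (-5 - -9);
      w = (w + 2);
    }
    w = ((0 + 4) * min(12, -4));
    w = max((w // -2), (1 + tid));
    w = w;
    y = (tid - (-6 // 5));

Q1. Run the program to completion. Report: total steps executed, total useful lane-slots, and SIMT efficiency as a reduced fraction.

Answer: 14 steps, 50 useful, 25/28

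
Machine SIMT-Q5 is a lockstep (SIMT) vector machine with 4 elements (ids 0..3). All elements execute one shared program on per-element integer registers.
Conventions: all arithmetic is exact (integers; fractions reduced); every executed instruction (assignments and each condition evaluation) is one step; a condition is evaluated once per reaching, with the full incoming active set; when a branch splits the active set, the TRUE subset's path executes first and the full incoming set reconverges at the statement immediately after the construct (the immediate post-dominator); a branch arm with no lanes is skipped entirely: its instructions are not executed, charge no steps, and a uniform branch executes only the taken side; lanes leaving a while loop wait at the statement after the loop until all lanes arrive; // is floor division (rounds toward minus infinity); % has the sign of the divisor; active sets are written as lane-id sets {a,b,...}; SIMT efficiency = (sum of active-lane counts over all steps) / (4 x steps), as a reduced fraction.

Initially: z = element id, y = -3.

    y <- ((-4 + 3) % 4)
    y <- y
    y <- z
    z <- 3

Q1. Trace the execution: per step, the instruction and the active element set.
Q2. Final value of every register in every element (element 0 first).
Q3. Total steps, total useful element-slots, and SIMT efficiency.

step 0: y <- ((-4 + 3) % 4)          {0,1,2,3}
step 1: y <- y                       {0,1,2,3}
step 2: y <- z                       {0,1,2,3}
step 3: z <- 3                       {0,1,2,3}

Answer: 4 steps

z: 3,3,3,3
y: 0,1,2,3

steps = 4; useful = 16; efficiency = 16/16 = 1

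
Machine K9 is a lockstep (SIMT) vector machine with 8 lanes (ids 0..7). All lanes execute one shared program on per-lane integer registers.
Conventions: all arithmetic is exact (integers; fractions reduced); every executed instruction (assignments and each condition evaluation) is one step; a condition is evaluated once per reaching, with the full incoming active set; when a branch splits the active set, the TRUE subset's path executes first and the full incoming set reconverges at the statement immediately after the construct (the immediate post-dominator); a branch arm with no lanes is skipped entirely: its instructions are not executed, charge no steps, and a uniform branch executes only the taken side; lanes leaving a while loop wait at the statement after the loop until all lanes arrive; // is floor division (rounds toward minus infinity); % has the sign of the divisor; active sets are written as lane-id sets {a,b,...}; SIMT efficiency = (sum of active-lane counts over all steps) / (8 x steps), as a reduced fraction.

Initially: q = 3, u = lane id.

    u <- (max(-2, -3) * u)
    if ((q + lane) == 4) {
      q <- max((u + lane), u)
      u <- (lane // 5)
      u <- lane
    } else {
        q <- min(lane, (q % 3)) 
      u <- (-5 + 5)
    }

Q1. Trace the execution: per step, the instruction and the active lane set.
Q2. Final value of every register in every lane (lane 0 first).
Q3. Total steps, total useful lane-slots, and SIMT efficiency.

step 0: u <- (max(-2, -3) * u)       {0,1,2,3,4,5,6,7}
step 1: eval ((q + lane) == 4)       {0,1,2,3,4,5,6,7}
step 2: q <- max((u + lane), u)      {1}
step 3: u <- (lane // 5)             {1}
step 4: u <- lane                    {1}
step 5: q <- min(lane, (q % 3))      {0,2,3,4,5,6,7}
step 6: u <- (-5 + 5)                {0,2,3,4,5,6,7}

Answer: 7 steps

q: 0,-1,0,0,0,0,0,0
u: 0,1,0,0,0,0,0,0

steps = 7; useful = 33; efficiency = 33/56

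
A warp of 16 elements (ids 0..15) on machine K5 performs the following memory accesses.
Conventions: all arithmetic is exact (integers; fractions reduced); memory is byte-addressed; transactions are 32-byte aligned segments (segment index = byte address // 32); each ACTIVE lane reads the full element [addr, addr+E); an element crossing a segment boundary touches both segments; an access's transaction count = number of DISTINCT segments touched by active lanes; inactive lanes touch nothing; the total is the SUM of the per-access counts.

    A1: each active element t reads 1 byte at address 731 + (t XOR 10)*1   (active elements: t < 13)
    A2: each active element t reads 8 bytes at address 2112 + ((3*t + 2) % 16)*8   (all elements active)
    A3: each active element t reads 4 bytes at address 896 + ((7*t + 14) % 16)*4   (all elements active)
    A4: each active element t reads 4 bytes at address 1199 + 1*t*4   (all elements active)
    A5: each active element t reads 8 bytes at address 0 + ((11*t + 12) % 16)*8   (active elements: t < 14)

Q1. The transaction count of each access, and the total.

A1: 2 transactions
A2: 4 transactions
A3: 2 transactions
A4: 3 transactions
A5: 4 transactions

Answer: 2,4,2,3,4; total 15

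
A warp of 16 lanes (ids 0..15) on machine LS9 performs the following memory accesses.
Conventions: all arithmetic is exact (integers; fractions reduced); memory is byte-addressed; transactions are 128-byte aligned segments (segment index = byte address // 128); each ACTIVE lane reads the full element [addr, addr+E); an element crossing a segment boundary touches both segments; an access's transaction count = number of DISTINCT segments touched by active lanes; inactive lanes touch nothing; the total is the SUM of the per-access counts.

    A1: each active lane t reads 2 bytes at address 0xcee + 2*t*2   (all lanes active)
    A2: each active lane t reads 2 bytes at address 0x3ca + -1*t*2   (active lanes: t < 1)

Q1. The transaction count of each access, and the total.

A1: 2 transactions
A2: 1 transaction

Answer: 2,1; total 3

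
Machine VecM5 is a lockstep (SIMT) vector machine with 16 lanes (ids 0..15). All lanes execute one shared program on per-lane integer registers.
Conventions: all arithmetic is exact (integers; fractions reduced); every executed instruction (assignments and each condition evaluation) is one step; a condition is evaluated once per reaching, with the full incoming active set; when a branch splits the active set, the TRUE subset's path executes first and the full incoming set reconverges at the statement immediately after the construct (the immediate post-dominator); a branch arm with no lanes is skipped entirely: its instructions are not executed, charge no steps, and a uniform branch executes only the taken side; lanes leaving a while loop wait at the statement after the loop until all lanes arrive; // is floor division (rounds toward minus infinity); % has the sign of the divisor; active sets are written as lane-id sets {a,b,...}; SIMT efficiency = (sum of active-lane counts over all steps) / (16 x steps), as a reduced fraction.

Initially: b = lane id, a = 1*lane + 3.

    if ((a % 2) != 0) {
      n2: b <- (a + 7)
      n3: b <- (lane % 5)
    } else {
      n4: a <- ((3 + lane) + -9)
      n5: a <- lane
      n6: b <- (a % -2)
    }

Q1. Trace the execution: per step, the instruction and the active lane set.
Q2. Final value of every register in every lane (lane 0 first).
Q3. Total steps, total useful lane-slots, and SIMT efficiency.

step 0: eval ((a % 2) != 0)          {0,1,2,3,4,5,6,7,8,9,10,11,12,13,14,15}
step 1: b <- (a + 7)                 {0,2,4,6,8,10,12,14}
step 2: b <- (lane % 5)              {0,2,4,6,8,10,12,14}
step 3: a <- ((3 + lane) + -9)       {1,3,5,7,9,11,13,15}
step 4: a <- lane                    {1,3,5,7,9,11,13,15}
step 5: b <- (a % -2)                {1,3,5,7,9,11,13,15}

Answer: 6 steps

b: 0,-1,2,-1,4,-1,1,-1,3,-1,0,-1,2,-1,4,-1
a: 3,1,5,3,7,5,9,7,11,9,13,11,15,13,17,15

steps = 6; useful = 56; efficiency = 56/96 = 7/12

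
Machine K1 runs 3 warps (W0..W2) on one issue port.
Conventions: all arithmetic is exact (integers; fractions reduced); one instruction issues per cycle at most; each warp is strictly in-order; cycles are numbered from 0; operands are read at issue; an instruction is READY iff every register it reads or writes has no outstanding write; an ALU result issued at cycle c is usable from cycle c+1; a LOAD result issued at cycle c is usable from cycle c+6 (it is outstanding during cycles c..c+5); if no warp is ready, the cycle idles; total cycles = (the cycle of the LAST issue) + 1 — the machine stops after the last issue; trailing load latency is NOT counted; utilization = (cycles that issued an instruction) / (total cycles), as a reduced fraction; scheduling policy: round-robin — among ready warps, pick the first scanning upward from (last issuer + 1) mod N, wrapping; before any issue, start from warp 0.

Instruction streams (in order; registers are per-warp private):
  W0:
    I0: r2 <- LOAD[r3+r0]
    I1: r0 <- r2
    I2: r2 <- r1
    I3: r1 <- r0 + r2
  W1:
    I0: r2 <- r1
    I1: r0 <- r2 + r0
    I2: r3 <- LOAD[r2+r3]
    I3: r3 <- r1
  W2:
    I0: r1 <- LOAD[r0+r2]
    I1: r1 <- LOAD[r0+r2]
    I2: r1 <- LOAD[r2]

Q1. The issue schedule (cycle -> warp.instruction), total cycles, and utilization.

cycle 0: W0.I0
cycle 1: W1.I0
cycle 2: W2.I0
cycle 3: W1.I1
cycle 4: W1.I2
cycle 5: idle
cycle 6: W0.I1
cycle 7: W0.I2
cycle 8: W2.I1
cycle 9: W0.I3
cycle 10: W1.I3
cycle 11: idle
cycle 12: idle
cycle 13: idle
cycle 14: W2.I2

Answer: 15 cycles, utilization 11/15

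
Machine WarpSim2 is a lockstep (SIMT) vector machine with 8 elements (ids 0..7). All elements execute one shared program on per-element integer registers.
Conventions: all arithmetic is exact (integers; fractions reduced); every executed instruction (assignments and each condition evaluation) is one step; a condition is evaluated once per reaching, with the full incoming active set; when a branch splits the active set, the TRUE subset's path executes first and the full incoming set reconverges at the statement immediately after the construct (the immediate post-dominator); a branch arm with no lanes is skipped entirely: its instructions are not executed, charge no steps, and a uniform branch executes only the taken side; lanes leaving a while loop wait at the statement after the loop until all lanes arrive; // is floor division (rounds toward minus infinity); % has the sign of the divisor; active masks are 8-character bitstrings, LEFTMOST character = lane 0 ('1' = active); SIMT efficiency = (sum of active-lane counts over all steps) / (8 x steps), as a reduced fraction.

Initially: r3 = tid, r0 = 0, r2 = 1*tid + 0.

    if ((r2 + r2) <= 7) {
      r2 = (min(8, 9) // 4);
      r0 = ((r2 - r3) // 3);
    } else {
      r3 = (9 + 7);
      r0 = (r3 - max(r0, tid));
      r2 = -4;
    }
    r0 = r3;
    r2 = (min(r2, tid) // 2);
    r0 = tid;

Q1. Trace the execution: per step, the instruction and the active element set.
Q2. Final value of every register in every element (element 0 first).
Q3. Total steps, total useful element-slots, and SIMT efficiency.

step 0: eval ((r2 + r2) <= 7)        11111111
step 1: r2 <- (min(8, 9) // 4)       11110000
step 2: r0 <- ((r2 - r3) // 3)       11110000
step 3: r3 <- (9 + 7)                00001111
step 4: r0 <- (r3 - max(r0, tid))    00001111
step 5: r2 <- -4                     00001111
step 6: r0 <- r3                     11111111
step 7: r2 <- (min(r2, tid) // 2)    11111111
step 8: r0 <- tid                    11111111

Answer: 9 steps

r3: 0,1,2,3,16,16,16,16
r0: 0,1,2,3,4,5,6,7
r2: 0,0,1,1,-2,-2,-2,-2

steps = 9; useful = 52; efficiency = 52/72 = 13/18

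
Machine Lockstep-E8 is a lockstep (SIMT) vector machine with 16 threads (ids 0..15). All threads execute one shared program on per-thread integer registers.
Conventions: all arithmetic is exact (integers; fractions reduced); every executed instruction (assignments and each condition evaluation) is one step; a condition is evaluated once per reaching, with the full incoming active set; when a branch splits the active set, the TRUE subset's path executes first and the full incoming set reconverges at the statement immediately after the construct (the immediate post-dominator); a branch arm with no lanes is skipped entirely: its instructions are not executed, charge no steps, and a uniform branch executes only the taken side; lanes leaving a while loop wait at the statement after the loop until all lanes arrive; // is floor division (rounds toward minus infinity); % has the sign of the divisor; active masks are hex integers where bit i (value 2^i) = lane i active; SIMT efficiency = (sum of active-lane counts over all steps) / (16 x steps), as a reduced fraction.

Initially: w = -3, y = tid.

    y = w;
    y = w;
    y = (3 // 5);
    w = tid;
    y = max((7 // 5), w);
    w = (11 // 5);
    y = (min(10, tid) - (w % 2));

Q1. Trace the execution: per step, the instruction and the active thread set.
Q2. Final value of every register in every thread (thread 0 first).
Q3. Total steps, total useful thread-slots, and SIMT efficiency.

step 0: y <- w                       0xffff
step 1: y <- w                       0xffff
step 2: y <- (3 // 5)                0xffff
step 3: w <- tid                     0xffff
step 4: y <- max((7 // 5), w)        0xffff
step 5: w <- (11 // 5)               0xffff
step 6: y <- (min(10, tid) - (w % 2)) 0xffff

Answer: 7 steps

w: 2,2,2,2,2,2,2,2,2,2,2,2,2,2,2,2
y: 0,1,2,3,4,5,6,7,8,9,10,10,10,10,10,10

steps = 7; useful = 112; efficiency = 112/112 = 1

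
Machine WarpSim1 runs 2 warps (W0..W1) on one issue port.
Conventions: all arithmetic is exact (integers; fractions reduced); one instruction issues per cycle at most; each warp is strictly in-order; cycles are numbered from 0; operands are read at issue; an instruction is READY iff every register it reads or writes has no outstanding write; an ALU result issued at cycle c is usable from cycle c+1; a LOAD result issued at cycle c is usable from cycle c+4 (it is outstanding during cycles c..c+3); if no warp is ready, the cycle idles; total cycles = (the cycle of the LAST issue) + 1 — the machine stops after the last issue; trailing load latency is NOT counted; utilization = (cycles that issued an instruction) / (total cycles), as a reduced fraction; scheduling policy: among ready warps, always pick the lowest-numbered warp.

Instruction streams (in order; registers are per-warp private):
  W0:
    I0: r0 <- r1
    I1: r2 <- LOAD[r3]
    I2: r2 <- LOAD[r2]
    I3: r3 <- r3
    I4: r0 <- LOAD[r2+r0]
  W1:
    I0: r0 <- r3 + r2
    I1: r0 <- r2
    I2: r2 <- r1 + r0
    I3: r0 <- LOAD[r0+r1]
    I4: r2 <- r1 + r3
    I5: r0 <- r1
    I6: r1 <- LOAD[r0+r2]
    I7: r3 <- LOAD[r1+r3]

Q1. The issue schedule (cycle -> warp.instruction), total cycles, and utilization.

cycle 0: W0.I0
cycle 1: W0.I1
cycle 2: W1.I0
cycle 3: W1.I1
cycle 4: W1.I2
cycle 5: W0.I2
cycle 6: W0.I3
cycle 7: W1.I3
cycle 8: W1.I4
cycle 9: W0.I4
cycle 10: idle
cycle 11: W1.I5
cycle 12: W1.I6
cycle 13: idle
cycle 14: idle
cycle 15: idle
cycle 16: W1.I7

Answer: 17 cycles, utilization 13/17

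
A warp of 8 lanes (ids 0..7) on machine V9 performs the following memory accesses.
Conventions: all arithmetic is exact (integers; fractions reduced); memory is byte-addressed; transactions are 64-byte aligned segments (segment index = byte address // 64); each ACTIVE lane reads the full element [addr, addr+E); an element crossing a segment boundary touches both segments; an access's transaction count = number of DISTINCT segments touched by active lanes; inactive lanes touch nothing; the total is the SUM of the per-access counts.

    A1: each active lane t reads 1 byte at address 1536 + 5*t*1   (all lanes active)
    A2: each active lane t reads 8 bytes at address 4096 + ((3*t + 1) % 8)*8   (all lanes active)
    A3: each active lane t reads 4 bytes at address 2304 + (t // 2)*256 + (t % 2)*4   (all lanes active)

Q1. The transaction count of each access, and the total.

A1: 1 transaction
A2: 1 transaction
A3: 4 transactions

Answer: 1,1,4; total 6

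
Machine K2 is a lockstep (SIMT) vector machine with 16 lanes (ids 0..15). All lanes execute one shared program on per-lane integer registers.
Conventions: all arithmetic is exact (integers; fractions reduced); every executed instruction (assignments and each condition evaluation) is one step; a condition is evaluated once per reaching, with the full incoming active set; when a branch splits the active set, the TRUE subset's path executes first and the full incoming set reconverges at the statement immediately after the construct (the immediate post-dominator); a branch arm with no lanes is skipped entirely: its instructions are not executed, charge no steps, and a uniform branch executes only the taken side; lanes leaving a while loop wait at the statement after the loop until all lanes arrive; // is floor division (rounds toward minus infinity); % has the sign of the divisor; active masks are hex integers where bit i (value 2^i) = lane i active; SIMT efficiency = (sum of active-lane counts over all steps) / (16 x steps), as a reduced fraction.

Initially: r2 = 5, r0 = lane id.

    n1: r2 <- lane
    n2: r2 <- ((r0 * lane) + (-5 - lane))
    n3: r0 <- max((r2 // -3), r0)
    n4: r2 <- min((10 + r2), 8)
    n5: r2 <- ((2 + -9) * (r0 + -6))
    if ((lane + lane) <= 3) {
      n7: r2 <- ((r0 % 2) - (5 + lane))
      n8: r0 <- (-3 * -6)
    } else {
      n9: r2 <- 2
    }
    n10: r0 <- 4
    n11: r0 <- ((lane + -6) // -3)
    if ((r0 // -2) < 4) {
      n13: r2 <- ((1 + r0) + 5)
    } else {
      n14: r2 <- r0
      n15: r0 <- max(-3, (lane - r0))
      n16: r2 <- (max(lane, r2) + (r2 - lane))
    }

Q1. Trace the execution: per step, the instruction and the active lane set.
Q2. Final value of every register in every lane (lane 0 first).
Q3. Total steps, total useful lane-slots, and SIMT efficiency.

step 0: r2 <- lane                   0xffff
step 1: r2 <- ((r0 * lane) + (-5 - lane)) 0xffff
step 2: r0 <- max((r2 // -3), r0)    0xffff
step 3: r2 <- min((10 + r2), 8)      0xffff
step 4: r2 <- ((2 + -9) * (r0 + -6)) 0xffff
step 5: eval ((lane + lane) <= 3)    0xffff
step 6: r2 <- ((r0 % 2) - (5 + lane)) 0x0003
step 7: r0 <- (-3 * -6)              0x0003
step 8: r2 <- 2                      0xfffc
step 9: r0 <- 4                      0xffff
step 10: r0 <- ((lane + -6) // -3)    0xffff
step 11: eval ((r0 // -2) < 4)        0xffff
step 12: r2 <- ((1 + r0) + 5)         0xffff

Answer: 13 steps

r2: 8,7,7,7,6,6,6,5,5,5,4,4,4,3,3,3
r0: 2,1,1,1,0,0,0,-1,-1,-1,-2,-2,-2,-3,-3,-3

steps = 13; useful = 178; efficiency = 178/208 = 89/104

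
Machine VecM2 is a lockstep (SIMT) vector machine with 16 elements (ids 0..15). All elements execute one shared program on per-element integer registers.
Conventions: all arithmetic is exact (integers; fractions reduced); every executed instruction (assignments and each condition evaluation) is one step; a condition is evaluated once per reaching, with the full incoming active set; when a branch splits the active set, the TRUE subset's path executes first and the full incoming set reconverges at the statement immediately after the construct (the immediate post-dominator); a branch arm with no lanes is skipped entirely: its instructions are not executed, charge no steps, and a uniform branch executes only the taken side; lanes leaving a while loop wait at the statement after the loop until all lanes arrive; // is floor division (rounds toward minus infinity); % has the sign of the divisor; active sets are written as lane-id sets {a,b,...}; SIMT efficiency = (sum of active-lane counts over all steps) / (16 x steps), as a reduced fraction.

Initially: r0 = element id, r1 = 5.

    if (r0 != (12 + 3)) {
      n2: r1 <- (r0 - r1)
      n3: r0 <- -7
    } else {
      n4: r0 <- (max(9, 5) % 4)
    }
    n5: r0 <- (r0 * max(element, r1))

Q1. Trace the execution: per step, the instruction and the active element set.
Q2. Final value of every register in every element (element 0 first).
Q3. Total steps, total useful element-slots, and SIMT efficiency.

step 0: eval (r0 != (12 + 3))        {0,1,2,3,4,5,6,7,8,9,10,11,12,13,14,15}
step 1: r1 <- (r0 - r1)              {0,1,2,3,4,5,6,7,8,9,10,11,12,13,14}
step 2: r0 <- -7                     {0,1,2,3,4,5,6,7,8,9,10,11,12,13,14}
step 3: r0 <- (max(9, 5) % 4)        {15}
step 4: r0 <- (r0 * max(element, r1)) {0,1,2,3,4,5,6,7,8,9,10,11,12,13,14,15}

Answer: 5 steps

r0: 0,-7,-14,-21,-28,-35,-42,-49,-56,-63,-70,-77,-84,-91,-98,15
r1: -5,-4,-3,-2,-1,0,1,2,3,4,5,6,7,8,9,5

steps = 5; useful = 63; efficiency = 63/80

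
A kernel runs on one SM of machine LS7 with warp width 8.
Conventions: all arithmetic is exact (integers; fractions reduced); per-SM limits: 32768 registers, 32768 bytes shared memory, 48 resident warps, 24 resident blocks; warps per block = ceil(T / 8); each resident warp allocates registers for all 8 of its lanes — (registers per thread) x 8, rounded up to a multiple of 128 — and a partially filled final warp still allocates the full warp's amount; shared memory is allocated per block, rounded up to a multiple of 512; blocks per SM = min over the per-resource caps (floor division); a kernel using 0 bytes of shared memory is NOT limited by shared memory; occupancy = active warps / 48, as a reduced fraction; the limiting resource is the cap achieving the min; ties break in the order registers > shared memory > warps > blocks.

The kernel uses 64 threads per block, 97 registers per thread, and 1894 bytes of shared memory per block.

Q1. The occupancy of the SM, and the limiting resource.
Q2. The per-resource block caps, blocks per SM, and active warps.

Answer: occupancy 2/3, limited by registers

registers: 4 blocks
shared memory: 16 blocks
warps: 6 blocks
blocks: 24 blocks

Answer: 4 blocks, 32 active warps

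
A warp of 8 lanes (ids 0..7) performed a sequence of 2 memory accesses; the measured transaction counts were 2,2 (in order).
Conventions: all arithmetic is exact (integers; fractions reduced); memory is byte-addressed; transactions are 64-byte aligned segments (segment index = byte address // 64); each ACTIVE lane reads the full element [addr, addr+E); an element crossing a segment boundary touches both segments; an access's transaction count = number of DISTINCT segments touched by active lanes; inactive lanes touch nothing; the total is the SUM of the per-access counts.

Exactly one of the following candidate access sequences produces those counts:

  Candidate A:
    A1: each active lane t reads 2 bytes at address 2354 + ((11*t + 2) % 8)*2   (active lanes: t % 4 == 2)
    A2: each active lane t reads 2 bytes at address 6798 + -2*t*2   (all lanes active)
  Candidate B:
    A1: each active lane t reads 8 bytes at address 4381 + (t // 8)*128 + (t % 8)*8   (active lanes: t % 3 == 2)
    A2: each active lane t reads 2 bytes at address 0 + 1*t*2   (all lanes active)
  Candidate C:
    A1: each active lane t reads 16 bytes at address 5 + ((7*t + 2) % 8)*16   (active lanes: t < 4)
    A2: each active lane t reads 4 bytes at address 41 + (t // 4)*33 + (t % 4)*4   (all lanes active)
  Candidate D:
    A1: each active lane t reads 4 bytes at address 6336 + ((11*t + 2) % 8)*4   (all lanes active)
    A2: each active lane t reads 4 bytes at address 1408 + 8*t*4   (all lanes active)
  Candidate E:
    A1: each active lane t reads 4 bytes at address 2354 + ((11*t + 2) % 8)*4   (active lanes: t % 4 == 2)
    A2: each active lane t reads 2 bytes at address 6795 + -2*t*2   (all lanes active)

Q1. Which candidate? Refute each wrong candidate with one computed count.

A: A1 gives 1 transaction, not 2
B: A2 gives 1 transaction, not 2
C: A1 gives 3 transactions, not 2
D: A1 gives 1 transaction, not 2
E: all counts match (2,2)

Answer: E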